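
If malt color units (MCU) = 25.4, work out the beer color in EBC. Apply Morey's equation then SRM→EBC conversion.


SRM = 1.4922·MCU^0.6859;  EBC = SRM·1.97
SRM = 1.4922·25.4^0.6859 = 13.7215
EBC = 13.7215·1.97

27.0314 EBC


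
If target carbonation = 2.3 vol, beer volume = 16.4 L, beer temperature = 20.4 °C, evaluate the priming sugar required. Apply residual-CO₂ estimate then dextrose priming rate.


residual = 14.695·(0.01821 + 0.09011·e^(−0.04·T));  sugar = (target − residual)·4.0·V
residual = 14.695·(0.01821 + 0.09011·e^(−0.04·20.4)) = 0.8531
sugar = (2.3 − 0.8531)·4.0·16.4

94.9141 g


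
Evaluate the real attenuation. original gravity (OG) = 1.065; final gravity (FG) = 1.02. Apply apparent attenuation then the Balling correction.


AA = (OG−FG)/(OG−1)·100;  RA = AA·0.8192
AA = (1.065 − 1.02)/(1.065 − 1)·100 = 69.2308
RA = 69.2308·0.8192

56.7138 %


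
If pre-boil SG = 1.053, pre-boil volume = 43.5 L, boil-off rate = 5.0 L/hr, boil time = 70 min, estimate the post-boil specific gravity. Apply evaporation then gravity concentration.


V_post = V_pre − rate·(t/60);  SG_post = 1 + (SG_pre−1)·V_pre/V_post
V_post = 43.5 − 5.0·(70/60) = 37.6667
SG_post = 1 + (1.053 − 1)·43.5/37.6667

1.0612


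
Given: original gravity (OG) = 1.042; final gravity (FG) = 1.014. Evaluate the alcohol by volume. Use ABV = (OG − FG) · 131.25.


ABV = (1.042 − 1.014) · 131.25

3.6750 % ABV


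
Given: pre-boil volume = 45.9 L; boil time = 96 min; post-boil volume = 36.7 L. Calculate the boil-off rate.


rate = (V_pre − V_post) / (t_min/60)
rate = (45.9 − 36.7) / (96/60)

5.7500 L/hr


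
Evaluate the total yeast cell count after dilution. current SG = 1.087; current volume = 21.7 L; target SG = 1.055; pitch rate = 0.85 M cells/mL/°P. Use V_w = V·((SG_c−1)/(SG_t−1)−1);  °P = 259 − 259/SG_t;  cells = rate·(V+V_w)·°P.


V_w = 21.7·((1.087−1)/(1.055−1)−1) = 12.6255
V_final = 21.7 + 12.6255 = 34.3255
°P = 259 − 259/1.055 = 13.5024
cells = 0.85·34.3255·13.5024

393.9537 billion cells


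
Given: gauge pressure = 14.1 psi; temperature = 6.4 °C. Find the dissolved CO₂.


vols = (P + 14.695)·(0.01821 + 0.09011·e^(−0.04·T))
vols = (14.1 + 14.695)·(0.01821 + 0.09011·e^(−0.04·6.4))

2.5330 volumes


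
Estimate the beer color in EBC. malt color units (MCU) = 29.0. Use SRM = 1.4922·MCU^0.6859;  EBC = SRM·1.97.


SRM = 1.4922·29.0^0.6859 = 15.0275
EBC = 15.0275·1.97

29.6041 EBC


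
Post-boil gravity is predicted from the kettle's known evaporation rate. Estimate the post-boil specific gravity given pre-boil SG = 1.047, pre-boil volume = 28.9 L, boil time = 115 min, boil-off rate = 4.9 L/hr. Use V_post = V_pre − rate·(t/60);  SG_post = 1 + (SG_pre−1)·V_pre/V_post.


V_post = 28.9 − 4.9·(115/60) = 19.5083
SG_post = 1 + (1.047 − 1)·28.9/19.5083

1.0696


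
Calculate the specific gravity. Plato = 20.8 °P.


SG = 259/(259 − P)
SG = 259/(259 − 20.8)

1.0873


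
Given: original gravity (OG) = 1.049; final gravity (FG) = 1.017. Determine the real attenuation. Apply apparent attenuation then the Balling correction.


AA = (OG−FG)/(OG−1)·100;  RA = AA·0.8192
AA = (1.049 − 1.017)/(1.049 − 1)·100 = 65.3061
RA = 65.3061·0.8192

53.4988 %


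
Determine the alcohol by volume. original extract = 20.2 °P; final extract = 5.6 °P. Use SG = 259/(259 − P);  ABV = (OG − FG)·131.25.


OG = 259/(259 − 20.2) = 1.0846
FG = 259/(259 − 5.6) = 1.0221
ABV = (1.0846 − 1.0221)·131.25

8.2018 % ABV


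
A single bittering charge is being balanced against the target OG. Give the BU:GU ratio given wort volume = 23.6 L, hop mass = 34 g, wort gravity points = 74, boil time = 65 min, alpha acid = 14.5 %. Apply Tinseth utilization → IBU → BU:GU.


U = 1.65·0.000125^(GP/1000)·(1−e^(−0.04t))/4.15;  IBU = (α/100)·m·U·1000/V;  BU:GU = IBU/GP
U = 1.65·0.000125^(74/1000)·(1−e^(−0.04·65))/4.15 = 0.1893
IBU = (14.5/100)·34·0.1893·1000/23.6 = 39.5389
BU:GU = 39.5389/74

0.5343


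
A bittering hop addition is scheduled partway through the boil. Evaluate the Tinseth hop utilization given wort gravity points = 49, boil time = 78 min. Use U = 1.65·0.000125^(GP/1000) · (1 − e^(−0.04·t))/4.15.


bigness = 1.65·0.000125^(49/1000) = 1.0623
boil_factor = (1 − e^(−0.04·78))/4.15 = 0.2303
U = 1.0623 · 0.2303

0.2447


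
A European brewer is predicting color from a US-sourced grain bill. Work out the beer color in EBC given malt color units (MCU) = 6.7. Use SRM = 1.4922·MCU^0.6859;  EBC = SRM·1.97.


SRM = 1.4922·6.7^0.6859 = 5.5009
EBC = 5.5009·1.97

10.8367 EBC


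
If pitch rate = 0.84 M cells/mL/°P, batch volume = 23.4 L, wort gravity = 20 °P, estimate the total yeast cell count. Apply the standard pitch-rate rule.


cells (billions) = rate · V_L · °P
cells = 0.84 · 23.4 · 20

393.1200 billion cells


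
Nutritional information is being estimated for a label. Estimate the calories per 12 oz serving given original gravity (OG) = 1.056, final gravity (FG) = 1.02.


ABW = (OG−FG)·131.25·0.79/FG;  °P = 259 − 259/SG (for OG→OE and FG→AE);  RE = 0.1808·OE + 0.8192·AE;  Cal = (6.9·ABW + 4·(RE−0.1))·FG·3.55
ABW = (1.056 − 1.02)·131.25·0.79/1.02 = 3.6596
OE = 259 − 259/1.056 = 13.7348 °P
AE = 259 − 259/1.02 = 5.0784 °P
RE = 0.1808·13.7348 + 0.8192·5.0784 = 6.6435 °P
Cal = (6.9·3.6596 + 4·(6.6435−0.1))·1.02·3.55

186.2099 kcal


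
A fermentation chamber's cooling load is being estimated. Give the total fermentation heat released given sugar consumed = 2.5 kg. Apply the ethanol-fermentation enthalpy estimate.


Q = m_sugar · 590 kJ/kg
Q = 2.5 · 590

1475.0000 kJ


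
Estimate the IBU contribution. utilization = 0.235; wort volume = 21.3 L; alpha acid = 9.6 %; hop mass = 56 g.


IBU = (α/100)·mass·U·1000 / V
IBU = (9.6/100)·56·0.235·1000 / 21.3

59.3127 IBU


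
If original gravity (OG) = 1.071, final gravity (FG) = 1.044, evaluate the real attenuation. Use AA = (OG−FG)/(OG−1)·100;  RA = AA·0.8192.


AA = (1.071 − 1.044)/(1.071 − 1)·100 = 38.0282
RA = 38.0282·0.8192

31.1527 %


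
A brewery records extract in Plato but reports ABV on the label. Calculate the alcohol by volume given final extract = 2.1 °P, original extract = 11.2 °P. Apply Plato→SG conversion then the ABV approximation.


SG = 259/(259 − P);  ABV = (OG − FG)·131.25
OG = 259/(259 − 11.2) = 1.0452
FG = 259/(259 − 2.1) = 1.0082
ABV = (1.0452 − 1.0082)·131.25

4.8593 % ABV


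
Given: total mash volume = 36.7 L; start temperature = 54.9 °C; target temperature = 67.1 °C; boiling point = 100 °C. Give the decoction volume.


V_dec = V_total·(T_target − T_start)/(T_boil − T_start)
V_dec = 36.7·(67.1 − 54.9)/(100 − 54.9)

9.9277 L


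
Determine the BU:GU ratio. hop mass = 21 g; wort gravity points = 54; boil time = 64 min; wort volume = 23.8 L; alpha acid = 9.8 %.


U = 1.65·0.000125^(GP/1000)·(1−e^(−0.04t))/4.15;  IBU = (α/100)·m·U·1000/V;  BU:GU = IBU/GP
U = 1.65·0.000125^(54/1000)·(1−e^(−0.04·64))/4.15 = 0.2258
IBU = (9.8/100)·21·0.2258·1000/23.8 = 19.5252
BU:GU = 19.5252/54

0.3616


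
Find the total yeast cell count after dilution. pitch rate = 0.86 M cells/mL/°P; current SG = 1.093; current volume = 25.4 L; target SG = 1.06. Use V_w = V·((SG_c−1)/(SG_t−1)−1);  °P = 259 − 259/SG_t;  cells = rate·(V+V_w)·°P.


V_w = 25.4·((1.093−1)/(1.06−1)−1) = 13.9700
V_final = 25.4 + 13.9700 = 39.3700
°P = 259 − 259/1.06 = 14.6604
cells = 0.86·39.3700·14.6604

496.3740 billion cells


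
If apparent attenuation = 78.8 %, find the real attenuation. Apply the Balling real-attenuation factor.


RA = AA · 0.8192
RA = 78.8 · 0.8192

64.5530 %


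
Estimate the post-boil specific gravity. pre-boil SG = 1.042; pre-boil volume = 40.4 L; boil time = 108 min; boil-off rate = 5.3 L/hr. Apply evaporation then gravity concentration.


V_post = V_pre − rate·(t/60);  SG_post = 1 + (SG_pre−1)·V_pre/V_post
V_post = 40.4 − 5.3·(108/60) = 30.8600
SG_post = 1 + (1.042 − 1)·40.4/30.8600

1.0550


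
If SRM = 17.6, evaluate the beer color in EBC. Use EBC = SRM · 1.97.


EBC = 17.6 · 1.97

34.6720 EBC


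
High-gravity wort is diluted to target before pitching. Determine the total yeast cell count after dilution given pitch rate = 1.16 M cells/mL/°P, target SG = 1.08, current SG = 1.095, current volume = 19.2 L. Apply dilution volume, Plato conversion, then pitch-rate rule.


V_w = V·((SG_c−1)/(SG_t−1)−1);  °P = 259 − 259/SG_t;  cells = rate·(V+V_w)·°P
V_w = 19.2·((1.095−1)/(1.08−1)−1) = 3.6000
V_final = 19.2 + 3.6000 = 22.8000
°P = 259 − 259/1.08 = 19.1852
cells = 1.16·22.8000·19.1852

507.4098 billion cells


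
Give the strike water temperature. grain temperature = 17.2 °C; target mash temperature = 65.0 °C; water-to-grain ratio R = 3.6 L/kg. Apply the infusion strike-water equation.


T_strike = (0.41/R)·(T_mash − T_grain) + T_mash
T_strike = (0.41/3.6)·(65.0 − 17.2) + 65.0

70.4439 °C


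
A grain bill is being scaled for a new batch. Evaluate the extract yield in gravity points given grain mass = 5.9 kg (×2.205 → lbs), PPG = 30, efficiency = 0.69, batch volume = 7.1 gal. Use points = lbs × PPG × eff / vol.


lbs = 5.9 × 2.205 = 13.0095
points = 13.0095 × 30 × 0.69 / 7.1

37.9291 points


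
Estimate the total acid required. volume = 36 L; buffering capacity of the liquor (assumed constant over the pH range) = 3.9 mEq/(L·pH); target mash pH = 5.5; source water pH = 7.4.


acid = buffering capacity · (pH_source − pH_target) · V
acid = 3.9 · (7.4 − 5.5) · 36

266.7600 mEq


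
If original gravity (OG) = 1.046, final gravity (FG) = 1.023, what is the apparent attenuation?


AA = (OG − FG)/(OG − 1) · 100
AA = (1.046 − 1.023)/(1.046 − 1) · 100

50.0000 %


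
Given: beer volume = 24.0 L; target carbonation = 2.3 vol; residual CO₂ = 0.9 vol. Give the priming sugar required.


sugar = (target − residual)·4.0·V
sugar = (2.3 − 0.9)·4.0·24.0

134.4000 g


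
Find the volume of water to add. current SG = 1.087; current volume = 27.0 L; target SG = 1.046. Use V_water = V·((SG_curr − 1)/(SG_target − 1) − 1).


V_water = 27.0·((1.087 − 1)/(1.046 − 1) − 1)

24.0652 L


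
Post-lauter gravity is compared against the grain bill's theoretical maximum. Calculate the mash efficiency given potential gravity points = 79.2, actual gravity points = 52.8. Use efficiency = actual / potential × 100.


efficiency = 52.8 / 79.2 × 100

66.6667 %


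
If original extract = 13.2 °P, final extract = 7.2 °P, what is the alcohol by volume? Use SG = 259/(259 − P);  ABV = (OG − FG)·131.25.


OG = 259/(259 − 13.2) = 1.0537
FG = 259/(259 − 7.2) = 1.0286
ABV = (1.0537 − 1.0286)·131.25

3.2954 % ABV


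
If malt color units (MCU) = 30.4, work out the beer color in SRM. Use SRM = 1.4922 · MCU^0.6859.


SRM = 1.4922 · 30.4^0.6859

15.5214 SRM


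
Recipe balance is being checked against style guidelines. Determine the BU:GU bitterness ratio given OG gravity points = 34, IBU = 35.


BU:GU = IBU / OG_points
BU:GU = 35 / 34

1.0294


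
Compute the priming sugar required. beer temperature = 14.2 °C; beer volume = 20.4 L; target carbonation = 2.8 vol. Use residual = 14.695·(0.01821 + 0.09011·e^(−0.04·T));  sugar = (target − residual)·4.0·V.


residual = 14.695·(0.01821 + 0.09011·e^(−0.04·14.2)) = 1.0179
sugar = (2.8 − 1.0179)·4.0·20.4

145.4157 g


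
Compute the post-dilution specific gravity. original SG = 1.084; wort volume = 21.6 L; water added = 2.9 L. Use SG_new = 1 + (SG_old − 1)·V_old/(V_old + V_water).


pts = (1.084 − 1)·1000·21.6/(21.6 + 2.9) = 74.0571
SG_new = 1 + 74.0571/1000

1.0741


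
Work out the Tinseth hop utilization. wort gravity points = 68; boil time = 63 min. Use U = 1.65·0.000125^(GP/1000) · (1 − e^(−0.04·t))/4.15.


bigness = 1.65·0.000125^(68/1000) = 0.8955
boil_factor = (1 − e^(−0.04·63))/4.15 = 0.2216
U = 0.8955 · 0.2216

0.1984


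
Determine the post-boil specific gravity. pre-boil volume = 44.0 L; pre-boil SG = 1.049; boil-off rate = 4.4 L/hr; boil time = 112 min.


V_post = V_pre − rate·(t/60);  SG_post = 1 + (SG_pre−1)·V_pre/V_post
V_post = 44.0 − 4.4·(112/60) = 35.7867
SG_post = 1 + (1.049 − 1)·44.0/35.7867

1.0602


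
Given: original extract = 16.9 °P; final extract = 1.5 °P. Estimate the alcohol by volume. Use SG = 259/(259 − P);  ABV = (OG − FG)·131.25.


OG = 259/(259 − 16.9) = 1.0698
FG = 259/(259 − 1.5) = 1.0058
ABV = (1.0698 − 1.0058)·131.25

8.3975 % ABV


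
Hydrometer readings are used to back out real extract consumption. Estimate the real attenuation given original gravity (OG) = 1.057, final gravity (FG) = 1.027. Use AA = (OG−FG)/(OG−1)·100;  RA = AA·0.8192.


AA = (1.057 − 1.027)/(1.057 − 1)·100 = 52.6316
RA = 52.6316·0.8192

43.1158 %


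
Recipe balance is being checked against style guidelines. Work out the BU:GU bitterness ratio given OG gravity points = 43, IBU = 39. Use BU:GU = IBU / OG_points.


BU:GU = 39 / 43

0.9070


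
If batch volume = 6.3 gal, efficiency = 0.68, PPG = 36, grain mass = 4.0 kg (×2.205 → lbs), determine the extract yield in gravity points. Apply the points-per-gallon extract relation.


points = lbs × PPG × eff / vol
lbs = 4.0 × 2.205 = 8.8200
points = 8.8200 × 36 × 0.68 / 6.3

34.2720 points


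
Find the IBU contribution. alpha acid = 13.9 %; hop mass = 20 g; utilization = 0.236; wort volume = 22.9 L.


IBU = (α/100)·mass·U·1000 / V
IBU = (13.9/100)·20·0.236·1000 / 22.9

28.6498 IBU


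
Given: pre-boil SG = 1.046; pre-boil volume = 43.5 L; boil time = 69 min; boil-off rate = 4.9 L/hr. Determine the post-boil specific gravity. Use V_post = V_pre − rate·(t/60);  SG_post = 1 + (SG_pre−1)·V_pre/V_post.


V_post = 43.5 − 4.9·(69/60) = 37.8650
SG_post = 1 + (1.046 − 1)·43.5/37.8650

1.0528


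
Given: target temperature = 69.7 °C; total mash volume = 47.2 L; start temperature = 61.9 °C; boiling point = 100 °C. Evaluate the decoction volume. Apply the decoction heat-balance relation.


V_dec = V_total·(T_target − T_start)/(T_boil − T_start)
V_dec = 47.2·(69.7 − 61.9)/(100 − 61.9)

9.6630 L


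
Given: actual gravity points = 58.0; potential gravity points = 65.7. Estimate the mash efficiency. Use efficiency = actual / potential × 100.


efficiency = 58.0 / 65.7 × 100

88.2801 %


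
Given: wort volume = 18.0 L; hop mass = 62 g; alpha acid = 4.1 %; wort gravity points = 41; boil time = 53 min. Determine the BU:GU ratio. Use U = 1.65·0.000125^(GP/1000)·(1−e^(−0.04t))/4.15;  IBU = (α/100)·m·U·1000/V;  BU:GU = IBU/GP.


U = 1.65·0.000125^(41/1000)·(1−e^(−0.04·53))/4.15 = 0.2420
IBU = (4.1/100)·62·0.2420·1000/18.0 = 34.1806
BU:GU = 34.1806/41

0.8337


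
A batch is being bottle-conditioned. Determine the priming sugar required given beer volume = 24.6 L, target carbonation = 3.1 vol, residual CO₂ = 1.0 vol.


sugar = (target − residual)·4.0·V
sugar = (3.1 − 1.0)·4.0·24.6

206.6400 g


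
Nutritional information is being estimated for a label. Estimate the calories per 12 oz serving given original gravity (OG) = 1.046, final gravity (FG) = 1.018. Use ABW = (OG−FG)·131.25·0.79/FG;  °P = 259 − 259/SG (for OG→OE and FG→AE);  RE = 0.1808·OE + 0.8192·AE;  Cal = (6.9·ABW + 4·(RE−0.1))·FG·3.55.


ABW = (1.046 − 1.018)·131.25·0.79/1.018 = 2.8519
OE = 259 − 259/1.046 = 11.3901 °P
AE = 259 − 259/1.018 = 4.5796 °P
RE = 0.1808·11.3901 + 0.8192·4.5796 = 5.8109 °P
Cal = (6.9·2.8519 + 4·(5.8109−0.1))·1.018·3.55

153.6697 kcal


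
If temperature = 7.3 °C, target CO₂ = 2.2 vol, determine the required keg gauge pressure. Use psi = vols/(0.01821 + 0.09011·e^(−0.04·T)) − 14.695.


psi = 2.2/(0.01821 + 0.09011·e^(−0.04·7.3)) − 14.695

11.0356 psi


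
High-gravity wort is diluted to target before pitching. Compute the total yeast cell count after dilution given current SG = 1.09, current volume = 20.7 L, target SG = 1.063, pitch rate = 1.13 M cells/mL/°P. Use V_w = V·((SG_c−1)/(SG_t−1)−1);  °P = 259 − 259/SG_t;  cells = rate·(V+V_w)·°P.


V_w = 20.7·((1.09−1)/(1.063−1)−1) = 8.8714
V_final = 20.7 + 8.8714 = 29.5714
°P = 259 − 259/1.063 = 15.3500
cells = 1.13·29.5714·15.3500

512.9296 billion cells


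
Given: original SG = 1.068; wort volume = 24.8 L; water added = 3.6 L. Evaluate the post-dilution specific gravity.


SG_new = 1 + (SG_old − 1)·V_old/(V_old + V_water)
pts = (1.068 − 1)·1000·24.8/(24.8 + 3.6) = 59.3803
SG_new = 1 + 59.3803/1000

1.0594


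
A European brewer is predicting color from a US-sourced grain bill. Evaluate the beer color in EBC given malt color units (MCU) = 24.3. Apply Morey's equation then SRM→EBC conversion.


SRM = 1.4922·MCU^0.6859;  EBC = SRM·1.97
SRM = 1.4922·24.3^0.6859 = 13.3111
EBC = 13.3111·1.97

26.2229 EBC


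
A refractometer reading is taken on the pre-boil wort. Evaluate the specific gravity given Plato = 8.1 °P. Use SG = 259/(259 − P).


SG = 259/(259 − 8.1)

1.0323


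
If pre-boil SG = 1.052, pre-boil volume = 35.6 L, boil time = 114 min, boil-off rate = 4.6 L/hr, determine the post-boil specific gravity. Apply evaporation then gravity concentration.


V_post = V_pre − rate·(t/60);  SG_post = 1 + (SG_pre−1)·V_pre/V_post
V_post = 35.6 − 4.6·(114/60) = 26.8600
SG_post = 1 + (1.052 − 1)·35.6/26.8600

1.0689


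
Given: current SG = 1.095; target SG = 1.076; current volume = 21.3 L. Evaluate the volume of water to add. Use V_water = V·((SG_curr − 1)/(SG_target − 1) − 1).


V_water = 21.3·((1.095 − 1)/(1.076 − 1) − 1)

5.3250 L


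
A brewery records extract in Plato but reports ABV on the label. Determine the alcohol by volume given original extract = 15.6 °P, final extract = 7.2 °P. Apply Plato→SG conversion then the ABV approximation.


SG = 259/(259 − P);  ABV = (OG − FG)·131.25
OG = 259/(259 − 15.6) = 1.0641
FG = 259/(259 − 7.2) = 1.0286
ABV = (1.0641 − 1.0286)·131.25

4.6591 % ABV


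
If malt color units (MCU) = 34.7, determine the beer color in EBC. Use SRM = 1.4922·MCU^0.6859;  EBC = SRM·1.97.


SRM = 1.4922·34.7^0.6859 = 16.9957
EBC = 16.9957·1.97

33.4815 EBC


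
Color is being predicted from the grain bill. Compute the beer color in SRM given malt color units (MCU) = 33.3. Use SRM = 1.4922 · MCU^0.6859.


SRM = 1.4922 · 33.3^0.6859

16.5223 SRM


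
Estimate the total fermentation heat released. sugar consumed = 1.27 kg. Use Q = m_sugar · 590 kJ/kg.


Q = 1.27 · 590

749.3000 kJ


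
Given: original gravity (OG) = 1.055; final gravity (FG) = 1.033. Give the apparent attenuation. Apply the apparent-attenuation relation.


AA = (OG − FG)/(OG − 1) · 100
AA = (1.055 − 1.033)/(1.055 − 1) · 100

40.0000 %


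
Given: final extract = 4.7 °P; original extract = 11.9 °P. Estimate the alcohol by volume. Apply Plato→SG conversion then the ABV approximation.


SG = 259/(259 − P);  ABV = (OG − FG)·131.25
OG = 259/(259 − 11.9) = 1.0482
FG = 259/(259 − 4.7) = 1.0185
ABV = (1.0482 − 1.0185)·131.25

3.8950 % ABV


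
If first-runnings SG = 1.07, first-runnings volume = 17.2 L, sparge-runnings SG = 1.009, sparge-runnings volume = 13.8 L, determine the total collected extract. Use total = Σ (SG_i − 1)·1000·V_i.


first = (1.07 − 1)·1000·17.2 = 1204.0000
sparge = (1.009 − 1)·1000·13.8 = 124.2000
total = 1204.0000 + 124.2000

1328.2000 gravity·L


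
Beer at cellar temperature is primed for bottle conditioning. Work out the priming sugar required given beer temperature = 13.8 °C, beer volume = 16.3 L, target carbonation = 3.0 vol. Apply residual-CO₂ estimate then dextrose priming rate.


residual = 14.695·(0.01821 + 0.09011·e^(−0.04·T));  sugar = (target − residual)·4.0·V
residual = 14.695·(0.01821 + 0.09011·e^(−0.04·13.8)) = 1.0300
sugar = (3.0 − 1.0300)·4.0·16.3

128.4409 g


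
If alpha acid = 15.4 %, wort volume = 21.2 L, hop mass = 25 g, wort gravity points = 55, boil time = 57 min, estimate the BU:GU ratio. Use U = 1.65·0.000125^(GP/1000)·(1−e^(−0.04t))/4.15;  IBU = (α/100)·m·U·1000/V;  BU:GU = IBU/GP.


U = 1.65·0.000125^(55/1000)·(1−e^(−0.04·57))/4.15 = 0.2177
IBU = (15.4/100)·25·0.2177·1000/21.2 = 39.5394
BU:GU = 39.5394/55

0.7189


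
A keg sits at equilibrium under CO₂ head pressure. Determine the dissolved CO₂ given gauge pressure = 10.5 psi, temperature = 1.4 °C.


vols = (P + 14.695)·(0.01821 + 0.09011·e^(−0.04·T))
vols = (10.5 + 14.695)·(0.01821 + 0.09011·e^(−0.04·1.4))

2.6055 volumes


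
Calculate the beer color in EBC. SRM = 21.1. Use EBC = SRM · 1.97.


EBC = 21.1 · 1.97

41.5670 EBC


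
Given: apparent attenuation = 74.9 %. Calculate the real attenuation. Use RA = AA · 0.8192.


RA = 74.9 · 0.8192

61.3581 %


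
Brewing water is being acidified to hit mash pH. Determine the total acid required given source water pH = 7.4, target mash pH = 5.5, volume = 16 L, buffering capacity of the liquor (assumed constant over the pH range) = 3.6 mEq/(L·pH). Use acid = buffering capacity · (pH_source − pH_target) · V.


acid = 3.6 · (7.4 − 5.5) · 16

109.4400 mEq


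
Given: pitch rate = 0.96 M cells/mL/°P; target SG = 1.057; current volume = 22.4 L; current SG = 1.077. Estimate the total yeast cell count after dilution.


V_w = V·((SG_c−1)/(SG_t−1)−1);  °P = 259 − 259/SG_t;  cells = rate·(V+V_w)·°P
V_w = 22.4·((1.077−1)/(1.057−1)−1) = 7.8596
V_final = 22.4 + 7.8596 = 30.2596
°P = 259 − 259/1.057 = 13.9669
cells = 0.96·30.2596·13.9669

405.7278 billion cells


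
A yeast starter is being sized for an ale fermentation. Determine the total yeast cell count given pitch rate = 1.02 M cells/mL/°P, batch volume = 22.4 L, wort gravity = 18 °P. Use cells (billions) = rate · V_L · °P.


cells = 1.02 · 22.4 · 18

411.2640 billion cells


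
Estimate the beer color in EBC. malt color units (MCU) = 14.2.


SRM = 1.4922·MCU^0.6859;  EBC = SRM·1.97
SRM = 1.4922·14.2^0.6859 = 9.2083
EBC = 9.2083·1.97

18.1404 EBC


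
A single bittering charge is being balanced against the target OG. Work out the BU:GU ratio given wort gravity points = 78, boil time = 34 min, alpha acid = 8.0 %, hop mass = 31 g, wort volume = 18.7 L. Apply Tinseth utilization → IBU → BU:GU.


U = 1.65·0.000125^(GP/1000)·(1−e^(−0.04t))/4.15;  IBU = (α/100)·m·U·1000/V;  BU:GU = IBU/GP
U = 1.65·0.000125^(78/1000)·(1−e^(−0.04·34))/4.15 = 0.1466
IBU = (8.0/100)·31·0.1466·1000/18.7 = 19.4443
BU:GU = 19.4443/78

0.2493


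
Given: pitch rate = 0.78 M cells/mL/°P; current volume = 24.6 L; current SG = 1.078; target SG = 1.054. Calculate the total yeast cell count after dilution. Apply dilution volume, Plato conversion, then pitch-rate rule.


V_w = V·((SG_c−1)/(SG_t−1)−1);  °P = 259 − 259/SG_t;  cells = rate·(V+V_w)·°P
V_w = 24.6·((1.078−1)/(1.054−1)−1) = 10.9333
V_final = 24.6 + 10.9333 = 35.5333
°P = 259 − 259/1.054 = 13.2694
cells = 0.78·35.5333·13.2694

367.7761 billion cells


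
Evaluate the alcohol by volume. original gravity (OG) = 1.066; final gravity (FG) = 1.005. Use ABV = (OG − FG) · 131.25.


ABV = (1.066 − 1.005) · 131.25

8.0063 % ABV


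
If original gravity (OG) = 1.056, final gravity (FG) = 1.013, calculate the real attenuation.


AA = (OG−FG)/(OG−1)·100;  RA = AA·0.8192
AA = (1.056 − 1.013)/(1.056 − 1)·100 = 76.7857
RA = 76.7857·0.8192

62.9029 %


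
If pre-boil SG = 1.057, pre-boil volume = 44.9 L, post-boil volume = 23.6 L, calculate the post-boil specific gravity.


SG_post = 1 + (SG_pre − 1)·V_pre/V_post
pts_pre = (1.057 − 1)·1000 = 57.0000
pts_post = 57.0000·44.9/23.6 = 108.4449
SG_post = 1 + 108.4449/1000

1.1084


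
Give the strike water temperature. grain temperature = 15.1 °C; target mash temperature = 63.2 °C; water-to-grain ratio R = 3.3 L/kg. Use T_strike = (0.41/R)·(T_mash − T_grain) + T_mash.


T_strike = (0.41/3.3)·(63.2 − 15.1) + 63.2

69.1761 °C


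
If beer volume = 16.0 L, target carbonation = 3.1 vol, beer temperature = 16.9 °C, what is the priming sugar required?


residual = 14.695·(0.01821 + 0.09011·e^(−0.04·T));  sugar = (target − residual)·4.0·V
residual = 14.695·(0.01821 + 0.09011·e^(−0.04·16.9)) = 0.9411
sugar = (3.1 − 0.9411)·4.0·16.0

138.1677 g


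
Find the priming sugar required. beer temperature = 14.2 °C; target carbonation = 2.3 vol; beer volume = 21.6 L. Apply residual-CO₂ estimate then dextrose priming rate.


residual = 14.695·(0.01821 + 0.09011·e^(−0.04·T));  sugar = (target − residual)·4.0·V
residual = 14.695·(0.01821 + 0.09011·e^(−0.04·14.2)) = 1.0179
sugar = (2.3 − 1.0179)·4.0·21.6

110.7696 g


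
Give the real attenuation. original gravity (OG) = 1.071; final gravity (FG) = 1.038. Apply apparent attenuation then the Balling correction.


AA = (OG−FG)/(OG−1)·100;  RA = AA·0.8192
AA = (1.071 − 1.038)/(1.071 − 1)·100 = 46.4789
RA = 46.4789·0.8192

38.0755 %


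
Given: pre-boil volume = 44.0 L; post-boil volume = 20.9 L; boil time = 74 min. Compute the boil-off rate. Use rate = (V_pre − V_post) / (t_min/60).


rate = (44.0 − 20.9) / (74/60)

18.7297 L/hr


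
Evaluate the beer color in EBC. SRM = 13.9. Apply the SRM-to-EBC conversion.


EBC = SRM · 1.97
EBC = 13.9 · 1.97

27.3830 EBC


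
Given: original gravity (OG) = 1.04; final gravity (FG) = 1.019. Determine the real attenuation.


AA = (OG−FG)/(OG−1)·100;  RA = AA·0.8192
AA = (1.04 − 1.019)/(1.04 − 1)·100 = 52.5000
RA = 52.5000·0.8192

43.0080 %


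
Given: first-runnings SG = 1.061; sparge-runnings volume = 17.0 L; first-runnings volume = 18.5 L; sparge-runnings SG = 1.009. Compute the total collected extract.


total = Σ (SG_i − 1)·1000·V_i
first = (1.061 − 1)·1000·18.5 = 1128.5000
sparge = (1.009 − 1)·1000·17.0 = 153.0000
total = 1128.5000 + 153.0000

1281.5000 gravity·L


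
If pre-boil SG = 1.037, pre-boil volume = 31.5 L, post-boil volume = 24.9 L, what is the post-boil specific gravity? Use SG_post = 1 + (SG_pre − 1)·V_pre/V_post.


pts_pre = (1.037 − 1)·1000 = 37.0000
pts_post = 37.0000·31.5/24.9 = 46.8072
SG_post = 1 + 46.8072/1000

1.0468


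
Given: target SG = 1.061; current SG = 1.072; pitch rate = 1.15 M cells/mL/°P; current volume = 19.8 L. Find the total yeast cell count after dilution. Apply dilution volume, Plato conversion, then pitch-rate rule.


V_w = V·((SG_c−1)/(SG_t−1)−1);  °P = 259 − 259/SG_t;  cells = rate·(V+V_w)·°P
V_w = 19.8·((1.072−1)/(1.061−1)−1) = 3.5705
V_final = 19.8 + 3.5705 = 23.3705
°P = 259 − 259/1.061 = 14.8907
cells = 1.15·23.3705·14.8907

400.2026 billion cells


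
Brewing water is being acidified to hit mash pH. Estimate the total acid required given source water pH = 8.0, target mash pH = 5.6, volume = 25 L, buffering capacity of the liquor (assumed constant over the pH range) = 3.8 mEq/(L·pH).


acid = buffering capacity · (pH_source − pH_target) · V
acid = 3.8 · (8.0 − 5.6) · 25

228.0000 mEq


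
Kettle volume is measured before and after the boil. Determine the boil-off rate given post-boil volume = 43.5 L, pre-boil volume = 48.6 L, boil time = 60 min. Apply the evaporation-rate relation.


rate = (V_pre − V_post) / (t_min/60)
rate = (48.6 − 43.5) / (60/60)

5.1000 L/hr


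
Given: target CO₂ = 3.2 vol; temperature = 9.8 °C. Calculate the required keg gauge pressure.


psi = vols/(0.01821 + 0.09011·e^(−0.04·T)) − 14.695
psi = 3.2/(0.01821 + 0.09011·e^(−0.04·9.8)) − 14.695

25.7613 psi


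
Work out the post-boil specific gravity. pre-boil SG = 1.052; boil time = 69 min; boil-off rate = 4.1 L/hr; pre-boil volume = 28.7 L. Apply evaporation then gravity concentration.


V_post = V_pre − rate·(t/60);  SG_post = 1 + (SG_pre−1)·V_pre/V_post
V_post = 28.7 − 4.1·(69/60) = 23.9850
SG_post = 1 + (1.052 − 1)·28.7/23.9850

1.0622


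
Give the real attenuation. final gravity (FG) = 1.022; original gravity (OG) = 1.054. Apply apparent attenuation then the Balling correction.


AA = (OG−FG)/(OG−1)·100;  RA = AA·0.8192
AA = (1.054 − 1.022)/(1.054 − 1)·100 = 59.2593
RA = 59.2593·0.8192

48.5452 %


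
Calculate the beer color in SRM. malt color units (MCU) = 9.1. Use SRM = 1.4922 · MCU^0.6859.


SRM = 1.4922 · 9.1^0.6859

6.7863 SRM


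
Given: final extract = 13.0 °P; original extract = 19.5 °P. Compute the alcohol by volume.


SG = 259/(259 − P);  ABV = (OG − FG)·131.25
OG = 259/(259 − 19.5) = 1.0814
FG = 259/(259 − 13.0) = 1.0528
ABV = (1.0814 − 1.0528)·131.25

3.7504 % ABV


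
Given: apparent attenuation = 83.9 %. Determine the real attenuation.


RA = AA · 0.8192
RA = 83.9 · 0.8192

68.7309 %


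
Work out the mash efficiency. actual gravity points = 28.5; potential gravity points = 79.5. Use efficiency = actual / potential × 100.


efficiency = 28.5 / 79.5 × 100

35.8491 %


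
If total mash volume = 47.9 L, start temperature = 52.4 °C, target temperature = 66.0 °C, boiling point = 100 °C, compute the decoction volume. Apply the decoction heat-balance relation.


V_dec = V_total·(T_target − T_start)/(T_boil − T_start)
V_dec = 47.9·(66.0 − 52.4)/(100 − 52.4)

13.6857 L


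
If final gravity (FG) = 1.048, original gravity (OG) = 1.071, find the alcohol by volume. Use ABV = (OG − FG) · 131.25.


ABV = (1.071 − 1.048) · 131.25

3.0187 % ABV


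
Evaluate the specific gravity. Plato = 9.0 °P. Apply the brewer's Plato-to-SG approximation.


SG = 259/(259 − P)
SG = 259/(259 − 9.0)

1.0360


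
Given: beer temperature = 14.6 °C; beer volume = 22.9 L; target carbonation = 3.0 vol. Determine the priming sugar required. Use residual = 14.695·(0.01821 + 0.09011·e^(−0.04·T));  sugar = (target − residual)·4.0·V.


residual = 14.695·(0.01821 + 0.09011·e^(−0.04·14.6)) = 1.0060
sugar = (3.0 − 1.0060)·4.0·22.9

182.6472 g


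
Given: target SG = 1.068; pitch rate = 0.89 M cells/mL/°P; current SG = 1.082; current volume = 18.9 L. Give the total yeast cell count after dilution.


V_w = V·((SG_c−1)/(SG_t−1)−1);  °P = 259 − 259/SG_t;  cells = rate·(V+V_w)·°P
V_w = 18.9·((1.082−1)/(1.068−1)−1) = 3.8912
V_final = 18.9 + 3.8912 = 22.7912
°P = 259 − 259/1.068 = 16.4906
cells = 0.89·22.7912·16.4906

334.4985 billion cells


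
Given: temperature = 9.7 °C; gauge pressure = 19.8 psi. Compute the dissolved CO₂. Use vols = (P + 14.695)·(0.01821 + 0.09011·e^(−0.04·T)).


vols = (19.8 + 14.695)·(0.01821 + 0.09011·e^(−0.04·9.7))

2.7369 volumes


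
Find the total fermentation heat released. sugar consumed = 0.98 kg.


Q = m_sugar · 590 kJ/kg
Q = 0.98 · 590

578.2000 kJ


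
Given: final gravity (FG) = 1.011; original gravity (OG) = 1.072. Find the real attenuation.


AA = (OG−FG)/(OG−1)·100;  RA = AA·0.8192
AA = (1.072 − 1.011)/(1.072 − 1)·100 = 84.7222
RA = 84.7222·0.8192

69.4044 %


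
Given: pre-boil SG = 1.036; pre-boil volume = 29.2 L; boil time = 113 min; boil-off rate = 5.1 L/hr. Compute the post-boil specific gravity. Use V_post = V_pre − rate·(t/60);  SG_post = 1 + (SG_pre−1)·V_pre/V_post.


V_post = 29.2 − 5.1·(113/60) = 19.5950
SG_post = 1 + (1.036 − 1)·29.2/19.5950

1.0536


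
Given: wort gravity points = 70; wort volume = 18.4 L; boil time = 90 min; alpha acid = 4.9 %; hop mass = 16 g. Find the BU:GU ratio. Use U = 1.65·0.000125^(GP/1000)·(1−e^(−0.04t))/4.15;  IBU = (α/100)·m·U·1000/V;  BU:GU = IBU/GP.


U = 1.65·0.000125^(70/1000)·(1−e^(−0.04·90))/4.15 = 0.2062
IBU = (4.9/100)·16·0.2062·1000/18.4 = 8.7839
BU:GU = 8.7839/70

0.1255


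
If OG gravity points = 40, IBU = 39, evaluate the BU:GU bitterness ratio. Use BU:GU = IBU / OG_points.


BU:GU = 39 / 40

0.9750


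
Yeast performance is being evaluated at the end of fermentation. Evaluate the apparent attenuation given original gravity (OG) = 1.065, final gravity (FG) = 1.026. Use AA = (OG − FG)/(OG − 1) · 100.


AA = (1.065 − 1.026)/(1.065 − 1) · 100

60.0000 %


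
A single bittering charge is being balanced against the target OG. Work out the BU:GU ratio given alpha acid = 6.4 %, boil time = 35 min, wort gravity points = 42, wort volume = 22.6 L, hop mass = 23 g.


U = 1.65·0.000125^(GP/1000)·(1−e^(−0.04t))/4.15;  IBU = (α/100)·m·U·1000/V;  BU:GU = IBU/GP
U = 1.65·0.000125^(42/1000)·(1−e^(−0.04·35))/4.15 = 0.2054
IBU = (6.4/100)·23·0.2054·1000/22.6 = 13.3762
BU:GU = 13.3762/42

0.3185


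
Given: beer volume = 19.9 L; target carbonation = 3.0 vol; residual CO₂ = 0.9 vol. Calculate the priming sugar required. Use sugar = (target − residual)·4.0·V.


sugar = (3.0 − 0.9)·4.0·19.9

167.1600 g


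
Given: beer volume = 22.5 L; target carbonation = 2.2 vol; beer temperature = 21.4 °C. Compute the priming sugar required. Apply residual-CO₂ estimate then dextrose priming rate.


residual = 14.695·(0.01821 + 0.09011·e^(−0.04·T));  sugar = (target − residual)·4.0·V
residual = 14.695·(0.01821 + 0.09011·e^(−0.04·21.4)) = 0.8302
sugar = (2.2 − 0.8302)·4.0·22.5

123.2839 g


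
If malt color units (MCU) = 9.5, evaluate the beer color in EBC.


SRM = 1.4922·MCU^0.6859;  EBC = SRM·1.97
SRM = 1.4922·9.5^0.6859 = 6.9895
EBC = 6.9895·1.97

13.7694 EBC


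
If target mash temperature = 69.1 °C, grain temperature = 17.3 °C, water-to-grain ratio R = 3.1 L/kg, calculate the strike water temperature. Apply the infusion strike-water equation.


T_strike = (0.41/R)·(T_mash − T_grain) + T_mash
T_strike = (0.41/3.1)·(69.1 − 17.3) + 69.1

75.9510 °C


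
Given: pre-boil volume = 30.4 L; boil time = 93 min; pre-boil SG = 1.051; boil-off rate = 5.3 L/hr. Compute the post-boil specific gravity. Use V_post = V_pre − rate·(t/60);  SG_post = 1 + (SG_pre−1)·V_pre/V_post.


V_post = 30.4 − 5.3·(93/60) = 22.1850
SG_post = 1 + (1.051 − 1)·30.4/22.1850

1.0699


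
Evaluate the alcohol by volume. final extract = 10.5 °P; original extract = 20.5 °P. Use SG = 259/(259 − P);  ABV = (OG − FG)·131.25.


OG = 259/(259 − 20.5) = 1.0860
FG = 259/(259 − 10.5) = 1.0423
ABV = (1.0860 − 1.0423)·131.25

5.7357 % ABV


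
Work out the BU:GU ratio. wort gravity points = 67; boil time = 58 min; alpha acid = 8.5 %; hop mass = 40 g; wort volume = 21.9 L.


U = 1.65·0.000125^(GP/1000)·(1−e^(−0.04t))/4.15;  IBU = (α/100)·m·U·1000/V;  BU:GU = IBU/GP
U = 1.65·0.000125^(67/1000)·(1−e^(−0.04·58))/4.15 = 0.1963
IBU = (8.5/100)·40·0.1963·1000/21.9 = 30.4816
BU:GU = 30.4816/67

0.4549


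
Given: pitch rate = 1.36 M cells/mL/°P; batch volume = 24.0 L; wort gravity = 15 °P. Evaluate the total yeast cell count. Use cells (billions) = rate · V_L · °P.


cells = 1.36 · 24.0 · 15

489.6000 billion cells


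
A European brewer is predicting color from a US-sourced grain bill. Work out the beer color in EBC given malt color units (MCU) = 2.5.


SRM = 1.4922·MCU^0.6859;  EBC = SRM·1.97
SRM = 1.4922·2.5^0.6859 = 2.7975
EBC = 2.7975·1.97

5.5111 EBC


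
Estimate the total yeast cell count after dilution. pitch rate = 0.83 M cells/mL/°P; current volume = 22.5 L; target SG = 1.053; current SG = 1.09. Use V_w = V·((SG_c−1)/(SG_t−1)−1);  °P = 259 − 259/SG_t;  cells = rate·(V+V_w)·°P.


V_w = 22.5·((1.09−1)/(1.053−1)−1) = 15.7075
V_final = 22.5 + 15.7075 = 38.2075
°P = 259 − 259/1.053 = 13.0361
cells = 0.83·38.2075·13.0361

413.4038 billion cells


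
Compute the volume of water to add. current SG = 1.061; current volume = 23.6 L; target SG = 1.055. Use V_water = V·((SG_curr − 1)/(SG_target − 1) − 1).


V_water = 23.6·((1.061 − 1)/(1.055 − 1) − 1)

2.5745 L


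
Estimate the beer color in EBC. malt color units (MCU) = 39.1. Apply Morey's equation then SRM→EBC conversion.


SRM = 1.4922·MCU^0.6859;  EBC = SRM·1.97
SRM = 1.4922·39.1^0.6859 = 18.4460
EBC = 18.4460·1.97

36.3385 EBC


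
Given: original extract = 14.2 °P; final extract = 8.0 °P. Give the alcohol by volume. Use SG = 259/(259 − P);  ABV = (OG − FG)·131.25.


OG = 259/(259 − 14.2) = 1.0580
FG = 259/(259 − 8.0) = 1.0319
ABV = (1.0580 − 1.0319)·131.25

3.4301 % ABV


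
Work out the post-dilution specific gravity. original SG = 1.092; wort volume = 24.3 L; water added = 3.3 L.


SG_new = 1 + (SG_old − 1)·V_old/(V_old + V_water)
pts = (1.092 − 1)·1000·24.3/(24.3 + 3.3) = 81.0000
SG_new = 1 + 81.0000/1000

1.0810


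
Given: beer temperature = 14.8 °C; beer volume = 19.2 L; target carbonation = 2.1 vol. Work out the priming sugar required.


residual = 14.695·(0.01821 + 0.09011·e^(−0.04·T));  sugar = (target − residual)·4.0·V
residual = 14.695·(0.01821 + 0.09011·e^(−0.04·14.8)) = 1.0002
sugar = (2.1 − 1.0002)·4.0·19.2

84.4684 g


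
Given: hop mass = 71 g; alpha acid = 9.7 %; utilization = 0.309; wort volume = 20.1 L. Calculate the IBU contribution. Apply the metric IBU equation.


IBU = (α/100)·mass·U·1000 / V
IBU = (9.7/100)·71·0.309·1000 / 20.1

105.8748 IBU


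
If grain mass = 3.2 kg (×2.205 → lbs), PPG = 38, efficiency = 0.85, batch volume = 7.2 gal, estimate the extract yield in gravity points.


points = lbs × PPG × eff / vol
lbs = 3.2 × 2.205 = 7.0560
points = 7.0560 × 38 × 0.85 / 7.2

31.6540 points


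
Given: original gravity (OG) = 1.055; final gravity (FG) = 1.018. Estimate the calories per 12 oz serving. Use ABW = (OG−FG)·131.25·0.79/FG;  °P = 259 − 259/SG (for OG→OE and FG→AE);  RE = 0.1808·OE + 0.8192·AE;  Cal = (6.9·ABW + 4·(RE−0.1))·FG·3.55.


ABW = (1.055 − 1.018)·131.25·0.79/1.018 = 3.7686
OE = 259 − 259/1.055 = 13.5024 °P
AE = 259 − 259/1.018 = 4.5796 °P
RE = 0.1808·13.5024 + 0.8192·4.5796 = 6.1928 °P
Cal = (6.9·3.7686 + 4·(6.1928−0.1))·1.018·3.55

182.0488 kcal


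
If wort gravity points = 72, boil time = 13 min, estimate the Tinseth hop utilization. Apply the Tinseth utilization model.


U = 1.65·0.000125^(GP/1000) · (1 − e^(−0.04·t))/4.15
bigness = 1.65·0.000125^(72/1000) = 0.8639
boil_factor = (1 − e^(−0.04·13))/4.15 = 0.0977
U = 0.8639 · 0.0977

0.0844


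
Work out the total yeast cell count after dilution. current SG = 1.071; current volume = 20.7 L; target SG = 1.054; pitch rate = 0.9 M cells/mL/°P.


V_w = V·((SG_c−1)/(SG_t−1)−1);  °P = 259 − 259/SG_t;  cells = rate·(V+V_w)·°P
V_w = 20.7·((1.071−1)/(1.054−1)−1) = 6.5167
V_final = 20.7 + 6.5167 = 27.2167
°P = 259 − 259/1.054 = 13.2694
cells = 0.9·27.2167·13.2694

325.0352 billion cells


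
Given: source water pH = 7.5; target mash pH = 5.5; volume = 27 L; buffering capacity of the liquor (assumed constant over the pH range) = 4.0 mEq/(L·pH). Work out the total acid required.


acid = buffering capacity · (pH_source − pH_target) · V
acid = 4.0 · (7.5 − 5.5) · 27

216.0000 mEq


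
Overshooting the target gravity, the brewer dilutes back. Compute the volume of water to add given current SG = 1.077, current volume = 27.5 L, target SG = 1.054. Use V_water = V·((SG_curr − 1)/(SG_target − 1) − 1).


V_water = 27.5·((1.077 − 1)/(1.054 − 1) − 1)

11.7130 L
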